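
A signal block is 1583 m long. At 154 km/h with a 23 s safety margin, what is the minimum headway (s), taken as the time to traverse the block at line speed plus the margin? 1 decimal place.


V = 154 / 3.6 = 42.7778 m/s
Block traversal time = 1583 / 42.7778 = 37.0052 s
Headway = 37.0052 + 23
Headway = 60.0 s

60.0


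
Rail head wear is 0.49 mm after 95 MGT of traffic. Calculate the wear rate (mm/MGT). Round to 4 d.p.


Wear rate = total wear / cumulative tonnage
Rate = 0.49 / 95
Rate = 0.0052 mm/MGT

0.0052


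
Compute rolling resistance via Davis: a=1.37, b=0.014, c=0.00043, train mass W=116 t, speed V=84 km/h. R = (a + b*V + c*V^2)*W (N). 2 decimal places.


b*V = 0.014 * 84 = 1.176
c*V^2 = 0.00043 * 7056 = 3.03408
R_per_t = 1.37 + 1.176 + 3.03408 = 5.58008 N/t
R_total = 5.58008 * 116 = 647.29 N

647.29


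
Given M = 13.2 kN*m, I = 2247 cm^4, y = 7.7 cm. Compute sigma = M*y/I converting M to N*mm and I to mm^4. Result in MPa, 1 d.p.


Convert units:
M = 13.2 kN*m = 13200000 N*mm
y = 7.7 cm = 77 mm
I = 2247 cm^4 = 22470000 mm^4
sigma = 13200000 * 77 / 22470000
sigma = 45.2 MPa

45.2


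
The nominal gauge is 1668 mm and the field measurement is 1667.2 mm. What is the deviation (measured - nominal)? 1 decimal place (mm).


Deviation = measured - nominal
Deviation = 1667.2 - 1668
Deviation = -0.8 mm

-0.8


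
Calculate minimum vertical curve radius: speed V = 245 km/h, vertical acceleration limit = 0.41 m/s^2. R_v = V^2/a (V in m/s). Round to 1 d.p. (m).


Convert speed: V = 245 / 3.6 = 68.0556 m/s
V^2 = 4631.5586 m^2/s^2
R_v = 4631.5586 / 0.41
R_v = 11296.5 m

11296.5


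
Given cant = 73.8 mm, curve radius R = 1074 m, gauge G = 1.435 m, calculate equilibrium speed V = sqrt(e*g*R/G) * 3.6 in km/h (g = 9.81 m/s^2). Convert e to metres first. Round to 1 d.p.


Convert cant: e = 73.8 mm = 0.0738 m
V_ms = sqrt(0.0738 * 9.81 * 1074 / 1.435)
V_ms = sqrt(541.848343) = 23.2776 m/s
V = 23.2776 * 3.6 = 83.8 km/h

83.8


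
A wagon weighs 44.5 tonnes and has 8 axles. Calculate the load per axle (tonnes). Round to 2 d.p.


Load per axle = total weight / number of axles
Load = 44.5 / 8
Load = 5.56 tonnes

5.56


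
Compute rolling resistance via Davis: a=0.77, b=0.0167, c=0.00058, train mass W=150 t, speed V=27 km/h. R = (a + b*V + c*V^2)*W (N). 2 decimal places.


b*V = 0.0167 * 27 = 0.4509
c*V^2 = 0.00058 * 729 = 0.42282
R_per_t = 0.77 + 0.4509 + 0.42282 = 1.64372 N/t
R_total = 1.64372 * 150 = 246.56 N

246.56


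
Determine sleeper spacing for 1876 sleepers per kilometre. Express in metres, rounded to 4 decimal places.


Spacing = 1000 m / number of sleepers
Spacing = 1000 / 1876
Spacing = 0.5330 m

0.5330


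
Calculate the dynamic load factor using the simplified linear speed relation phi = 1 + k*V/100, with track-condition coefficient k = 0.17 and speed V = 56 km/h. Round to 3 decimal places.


phi = 1 + k * V / 100
phi = 1 + 0.17 * 56 / 100
phi = 1 + 0.0952
phi = 1.095

1.095


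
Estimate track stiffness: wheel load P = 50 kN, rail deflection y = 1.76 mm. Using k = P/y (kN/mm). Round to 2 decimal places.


Track stiffness k = P / y
k = 50 / 1.76
k = 28.41 kN/mm

28.41


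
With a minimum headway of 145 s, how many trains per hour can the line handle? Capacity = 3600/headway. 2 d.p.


Capacity = 3600 / headway
Capacity = 3600 / 145
Capacity = 24.83 trains/hour

24.83


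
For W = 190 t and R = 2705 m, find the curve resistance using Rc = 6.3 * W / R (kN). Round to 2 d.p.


Rc = 6.3 * W / R
Rc = 6.3 * 190 / 2705
Rc = 1197.0 / 2705
Rc = 0.44 kN

0.44


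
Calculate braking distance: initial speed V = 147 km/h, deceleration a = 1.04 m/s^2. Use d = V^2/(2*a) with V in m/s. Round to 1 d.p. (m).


Convert speed: V = 147 / 3.6 = 40.8333 m/s
V^2 = 1667.3611
d = 1667.3611 / (2 * 1.04)
d = 1667.3611 / 2.08
d = 801.6 m

801.6


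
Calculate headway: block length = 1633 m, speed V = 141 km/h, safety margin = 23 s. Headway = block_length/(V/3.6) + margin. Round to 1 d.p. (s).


V = 141 / 3.6 = 39.1667 m/s
Block traversal time = 1633 / 39.1667 = 41.6936 s
Headway = 41.6936 + 23
Headway = 64.7 s

64.7


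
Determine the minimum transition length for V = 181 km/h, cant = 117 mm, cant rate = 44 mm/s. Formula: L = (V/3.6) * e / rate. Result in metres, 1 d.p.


Convert speed: V = 181 / 3.6 = 50.2778 m/s
L = 50.2778 * 117 / 44
L = 5882.5 / 44
L = 133.7 m

133.7


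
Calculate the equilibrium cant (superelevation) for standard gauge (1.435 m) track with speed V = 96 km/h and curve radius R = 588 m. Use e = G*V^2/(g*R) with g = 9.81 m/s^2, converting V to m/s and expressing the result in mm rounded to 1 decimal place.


Convert speed: V = 96 / 3.6 = 26.6667 m/s
Apply formula: e = 1.435 * 26.6667^2 / (9.81 * 588)
e = 1.435 * 711.1111 / 5768.28
e = 0.176906 m = 176.9 mm

176.9


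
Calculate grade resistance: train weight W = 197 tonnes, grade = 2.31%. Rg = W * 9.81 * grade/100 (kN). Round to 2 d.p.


Rg = W * 9.81 * grade / 100
Rg = 197 * 9.81 * 2.31 / 100
Rg = 1932.57 * 0.0231
Rg = 44.64 kN

44.64


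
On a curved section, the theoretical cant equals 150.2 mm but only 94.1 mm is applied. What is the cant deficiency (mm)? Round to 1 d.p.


Cant deficiency = equilibrium cant - actual cant
CD = 150.2 - 94.1
CD = 56.1 mm

56.1


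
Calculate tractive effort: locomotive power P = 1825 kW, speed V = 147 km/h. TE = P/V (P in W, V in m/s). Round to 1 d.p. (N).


Convert: P = 1825 kW = 1825000 W
V = 147 / 3.6 = 40.8333 m/s
TE = 1825000 / 40.8333
TE = 44693.9 N

44693.9


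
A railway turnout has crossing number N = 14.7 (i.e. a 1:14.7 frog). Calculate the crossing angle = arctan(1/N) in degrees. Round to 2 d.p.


1/N = 1/14.7 = 0.068027
angle = arctan(0.068027) = 0.067923 rad
angle = 0.067923 * 180/pi = 3.89 degrees

3.89


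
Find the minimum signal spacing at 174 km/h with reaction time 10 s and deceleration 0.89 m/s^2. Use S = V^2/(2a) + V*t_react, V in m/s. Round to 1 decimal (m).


V = 174 / 3.6 = 48.3333 m/s
Braking distance = 48.3333^2 / (2*0.89) = 1312.422 m
Sighting distance = 48.3333 * 10 = 483.3333 m
S = 1312.422 + 483.3333 = 1795.8 m

1795.8


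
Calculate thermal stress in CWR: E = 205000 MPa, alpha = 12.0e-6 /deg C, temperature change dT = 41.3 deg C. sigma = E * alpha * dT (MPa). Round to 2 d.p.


sigma = E * alpha * dT
sigma = 205000 * 12.0e-6 * 41.3
sigma = 2.46 * 41.3
sigma = 101.60 MPa

101.60


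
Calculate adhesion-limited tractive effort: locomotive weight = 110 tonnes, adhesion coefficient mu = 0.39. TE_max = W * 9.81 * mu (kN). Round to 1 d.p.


TE_max = W * g * mu
TE_max = 110 * 9.81 * 0.39
TE_max = 1079.1 * 0.39
TE_max = 420.8 kN

420.8


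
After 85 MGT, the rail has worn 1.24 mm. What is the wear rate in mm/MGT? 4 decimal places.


Wear rate = total wear / cumulative tonnage
Rate = 1.24 / 85
Rate = 0.0146 mm/MGT

0.0146


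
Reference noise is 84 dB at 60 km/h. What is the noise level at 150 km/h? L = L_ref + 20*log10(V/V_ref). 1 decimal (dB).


V/V_ref = 150 / 60 = 2.5
log10(2.5) = 0.39794
20 * 0.39794 = 7.9588
L = 84 + 7.9588 = 92.0 dB

92.0


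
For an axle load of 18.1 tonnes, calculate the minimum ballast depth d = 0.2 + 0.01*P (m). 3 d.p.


d = 0.2 + 0.01 * 18.1
d = 0.2 + 0.181
d = 0.381 m

0.381


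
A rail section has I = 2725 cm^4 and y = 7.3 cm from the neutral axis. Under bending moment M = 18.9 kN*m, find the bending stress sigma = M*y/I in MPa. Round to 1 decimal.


Convert units:
M = 18.9 kN*m = 18900000 N*mm
y = 7.3 cm = 73 mm
I = 2725 cm^4 = 27250000 mm^4
sigma = 18900000 * 73 / 27250000
sigma = 50.6 MPa

50.6


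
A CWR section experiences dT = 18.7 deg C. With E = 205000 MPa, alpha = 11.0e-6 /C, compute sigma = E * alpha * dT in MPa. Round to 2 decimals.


sigma = E * alpha * dT
sigma = 205000 * 11.0e-6 * 18.7
sigma = 2.255 * 18.7
sigma = 42.17 MPa

42.17


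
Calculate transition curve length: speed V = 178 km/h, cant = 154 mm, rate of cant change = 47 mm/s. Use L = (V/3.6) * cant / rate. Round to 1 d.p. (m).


Convert speed: V = 178 / 3.6 = 49.4444 m/s
L = 49.4444 * 154 / 47
L = 7614.4444 / 47
L = 162.0 m

162.0


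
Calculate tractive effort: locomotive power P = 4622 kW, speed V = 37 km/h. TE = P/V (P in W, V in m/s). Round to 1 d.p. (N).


Convert: P = 4622 kW = 4622000 W
V = 37 / 3.6 = 10.2778 m/s
TE = 4622000 / 10.2778
TE = 449708.1 N

449708.1


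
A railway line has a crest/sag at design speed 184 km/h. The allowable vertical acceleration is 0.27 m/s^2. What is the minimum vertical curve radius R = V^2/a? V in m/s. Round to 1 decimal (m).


Convert speed: V = 184 / 3.6 = 51.1111 m/s
V^2 = 2612.3457 m^2/s^2
R_v = 2612.3457 / 0.27
R_v = 9675.4 m

9675.4


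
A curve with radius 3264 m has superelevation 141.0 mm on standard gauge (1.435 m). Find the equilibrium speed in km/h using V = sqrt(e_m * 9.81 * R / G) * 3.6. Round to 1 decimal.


Convert cant: e = 141.0 mm = 0.1410 m
V_ms = sqrt(0.1410 * 9.81 * 3264 / 1.435)
V_ms = sqrt(3146.200307) = 56.091 m/s
V = 56.091 * 3.6 = 201.9 km/h

201.9


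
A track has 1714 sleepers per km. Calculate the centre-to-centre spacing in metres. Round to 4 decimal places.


Spacing = 1000 m / number of sleepers
Spacing = 1000 / 1714
Spacing = 0.5834 m

0.5834


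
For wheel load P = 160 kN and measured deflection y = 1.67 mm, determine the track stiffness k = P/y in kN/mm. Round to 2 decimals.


Track stiffness k = P / y
k = 160 / 1.67
k = 95.81 kN/mm

95.81


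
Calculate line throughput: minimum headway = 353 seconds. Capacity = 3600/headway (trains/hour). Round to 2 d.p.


Capacity = 3600 / headway
Capacity = 3600 / 353
Capacity = 10.20 trains/hour

10.20


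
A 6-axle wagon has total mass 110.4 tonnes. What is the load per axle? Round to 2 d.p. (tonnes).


Load per axle = total weight / number of axles
Load = 110.4 / 6
Load = 18.40 tonnes

18.40


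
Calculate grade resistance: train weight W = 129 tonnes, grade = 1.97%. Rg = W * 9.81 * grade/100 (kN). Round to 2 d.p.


Rg = W * 9.81 * grade / 100
Rg = 129 * 9.81 * 1.97 / 100
Rg = 1265.49 * 0.0197
Rg = 24.93 kN

24.93


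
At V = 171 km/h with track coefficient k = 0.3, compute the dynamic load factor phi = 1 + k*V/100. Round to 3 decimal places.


phi = 1 + k * V / 100
phi = 1 + 0.3 * 171 / 100
phi = 1 + 0.513
phi = 1.513

1.513


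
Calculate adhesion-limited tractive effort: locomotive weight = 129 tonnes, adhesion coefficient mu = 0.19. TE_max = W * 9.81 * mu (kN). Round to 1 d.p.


TE_max = W * g * mu
TE_max = 129 * 9.81 * 0.19
TE_max = 1265.49 * 0.19
TE_max = 240.4 kN

240.4


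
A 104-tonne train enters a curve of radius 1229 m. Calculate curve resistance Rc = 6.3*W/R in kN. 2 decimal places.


Rc = 6.3 * W / R
Rc = 6.3 * 104 / 1229
Rc = 655.2 / 1229
Rc = 0.53 kN

0.53


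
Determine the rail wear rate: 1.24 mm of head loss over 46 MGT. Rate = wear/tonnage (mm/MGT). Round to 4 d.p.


Wear rate = total wear / cumulative tonnage
Rate = 1.24 / 46
Rate = 0.0270 mm/MGT

0.0270


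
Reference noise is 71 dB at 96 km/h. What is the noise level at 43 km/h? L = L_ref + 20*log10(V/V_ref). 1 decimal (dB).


V/V_ref = 43 / 96 = 0.447917
log10(0.447917) = -0.348803
20 * -0.348803 = -6.9761
L = 71 + -6.9761 = 64.0 dB

64.0


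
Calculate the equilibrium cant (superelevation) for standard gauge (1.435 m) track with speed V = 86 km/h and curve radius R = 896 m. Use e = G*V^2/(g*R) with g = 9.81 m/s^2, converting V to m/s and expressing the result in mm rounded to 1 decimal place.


Convert speed: V = 86 / 3.6 = 23.8889 m/s
Apply formula: e = 1.435 * 23.8889^2 / (9.81 * 896)
e = 1.435 * 570.679 / 8789.76
e = 0.093168 m = 93.2 mm

93.2


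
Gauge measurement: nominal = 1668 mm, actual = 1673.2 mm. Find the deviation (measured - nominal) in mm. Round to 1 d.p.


Deviation = measured - nominal
Deviation = 1673.2 - 1668
Deviation = 5.2 mm

5.2


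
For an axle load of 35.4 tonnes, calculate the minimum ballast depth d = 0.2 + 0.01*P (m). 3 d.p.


d = 0.2 + 0.01 * 35.4
d = 0.2 + 0.354
d = 0.554 m

0.554


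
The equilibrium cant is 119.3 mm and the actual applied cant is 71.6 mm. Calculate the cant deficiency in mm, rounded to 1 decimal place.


Cant deficiency = equilibrium cant - actual cant
CD = 119.3 - 71.6
CD = 47.7 mm

47.7


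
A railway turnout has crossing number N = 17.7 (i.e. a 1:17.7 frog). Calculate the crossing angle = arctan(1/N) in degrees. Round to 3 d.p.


1/N = 1/17.7 = 0.056497
angle = arctan(0.056497) = 0.056437 rad
angle = 0.056437 * 180/pi = 3.234 degrees

3.234


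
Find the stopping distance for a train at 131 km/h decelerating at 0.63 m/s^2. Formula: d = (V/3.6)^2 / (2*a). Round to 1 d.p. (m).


Convert speed: V = 131 / 3.6 = 36.3889 m/s
V^2 = 1324.1512
d = 1324.1512 / (2 * 0.63)
d = 1324.1512 / 1.26
d = 1050.9 m

1050.9


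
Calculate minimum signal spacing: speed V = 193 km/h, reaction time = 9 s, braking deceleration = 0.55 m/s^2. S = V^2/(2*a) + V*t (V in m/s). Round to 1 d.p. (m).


V = 193 / 3.6 = 53.6111 m/s
Braking distance = 53.6111^2 / (2*0.55) = 2612.8648 m
Sighting distance = 53.6111 * 9 = 482.5 m
S = 2612.8648 + 482.5 = 3095.4 m

3095.4


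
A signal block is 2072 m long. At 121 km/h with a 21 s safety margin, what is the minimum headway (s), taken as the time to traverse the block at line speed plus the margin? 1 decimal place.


V = 121 / 3.6 = 33.6111 m/s
Block traversal time = 2072 / 33.6111 = 61.6463 s
Headway = 61.6463 + 21
Headway = 82.6 s

82.6


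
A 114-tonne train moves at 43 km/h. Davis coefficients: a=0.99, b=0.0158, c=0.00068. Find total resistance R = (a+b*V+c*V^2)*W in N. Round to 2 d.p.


b*V = 0.0158 * 43 = 0.6794
c*V^2 = 0.00068 * 1849 = 1.25732
R_per_t = 0.99 + 0.6794 + 1.25732 = 2.92672 N/t
R_total = 2.92672 * 114 = 333.65 N

333.65


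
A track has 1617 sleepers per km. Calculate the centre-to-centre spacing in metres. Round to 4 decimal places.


Spacing = 1000 m / number of sleepers
Spacing = 1000 / 1617
Spacing = 0.6184 m

0.6184


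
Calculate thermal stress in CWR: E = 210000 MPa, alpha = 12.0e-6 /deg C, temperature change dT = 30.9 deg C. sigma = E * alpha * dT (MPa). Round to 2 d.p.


sigma = E * alpha * dT
sigma = 210000 * 12.0e-6 * 30.9
sigma = 2.52 * 30.9
sigma = 77.87 MPa

77.87


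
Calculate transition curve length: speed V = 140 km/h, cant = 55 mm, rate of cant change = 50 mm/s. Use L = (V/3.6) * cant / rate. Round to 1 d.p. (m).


Convert speed: V = 140 / 3.6 = 38.8889 m/s
L = 38.8889 * 55 / 50
L = 2138.8889 / 50
L = 42.8 m

42.8


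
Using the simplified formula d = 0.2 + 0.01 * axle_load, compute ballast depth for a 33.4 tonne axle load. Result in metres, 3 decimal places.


d = 0.2 + 0.01 * 33.4
d = 0.2 + 0.334
d = 0.534 m

0.534


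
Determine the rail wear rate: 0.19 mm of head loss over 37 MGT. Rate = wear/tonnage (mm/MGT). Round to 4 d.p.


Wear rate = total wear / cumulative tonnage
Rate = 0.19 / 37
Rate = 0.0051 mm/MGT

0.0051


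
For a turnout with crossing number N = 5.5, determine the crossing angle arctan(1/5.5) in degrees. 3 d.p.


1/N = 1/5.5 = 0.181818
angle = arctan(0.181818) = 0.179853 rad
angle = 0.179853 * 180/pi = 10.305 degrees

10.305


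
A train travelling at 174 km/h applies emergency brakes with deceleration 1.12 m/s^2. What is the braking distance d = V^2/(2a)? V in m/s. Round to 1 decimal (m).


Convert speed: V = 174 / 3.6 = 48.3333 m/s
V^2 = 2336.1111
d = 2336.1111 / (2 * 1.12)
d = 2336.1111 / 2.24
d = 1042.9 m

1042.9


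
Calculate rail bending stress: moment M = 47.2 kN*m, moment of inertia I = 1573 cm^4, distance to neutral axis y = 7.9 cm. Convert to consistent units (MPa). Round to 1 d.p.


Convert units:
M = 47.2 kN*m = 47200000 N*mm
y = 7.9 cm = 79 mm
I = 1573 cm^4 = 15730000 mm^4
sigma = 47200000 * 79 / 15730000
sigma = 237.1 MPa

237.1


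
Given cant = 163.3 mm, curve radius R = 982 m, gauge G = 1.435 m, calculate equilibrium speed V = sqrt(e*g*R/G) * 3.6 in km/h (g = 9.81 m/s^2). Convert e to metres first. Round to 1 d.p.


Convert cant: e = 163.3 mm = 0.1633 m
V_ms = sqrt(0.1633 * 9.81 * 982 / 1.435)
V_ms = sqrt(1096.263056) = 33.1099 m/s
V = 33.1099 * 3.6 = 119.2 km/h

119.2


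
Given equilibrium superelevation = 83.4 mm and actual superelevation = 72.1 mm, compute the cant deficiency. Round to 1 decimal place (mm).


Cant deficiency = equilibrium cant - actual cant
CD = 83.4 - 72.1
CD = 11.3 mm

11.3


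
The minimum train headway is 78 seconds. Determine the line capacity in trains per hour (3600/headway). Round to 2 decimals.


Capacity = 3600 / headway
Capacity = 3600 / 78
Capacity = 46.15 trains/hour

46.15


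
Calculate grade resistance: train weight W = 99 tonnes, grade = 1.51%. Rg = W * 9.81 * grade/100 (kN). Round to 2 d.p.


Rg = W * 9.81 * grade / 100
Rg = 99 * 9.81 * 1.51 / 100
Rg = 971.19 * 0.0151
Rg = 14.66 kN

14.66


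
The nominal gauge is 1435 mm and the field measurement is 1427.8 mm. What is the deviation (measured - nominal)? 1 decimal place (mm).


Deviation = measured - nominal
Deviation = 1427.8 - 1435
Deviation = -7.2 mm

-7.2


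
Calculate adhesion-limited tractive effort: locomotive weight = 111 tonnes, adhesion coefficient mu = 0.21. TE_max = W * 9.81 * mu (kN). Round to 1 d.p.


TE_max = W * g * mu
TE_max = 111 * 9.81 * 0.21
TE_max = 1088.91 * 0.21
TE_max = 228.7 kN

228.7


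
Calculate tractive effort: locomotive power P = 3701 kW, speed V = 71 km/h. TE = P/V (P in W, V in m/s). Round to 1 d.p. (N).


Convert: P = 3701 kW = 3701000 W
V = 71 / 3.6 = 19.7222 m/s
TE = 3701000 / 19.7222
TE = 187656.3 N

187656.3


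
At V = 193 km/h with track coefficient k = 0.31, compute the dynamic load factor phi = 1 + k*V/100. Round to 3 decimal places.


phi = 1 + k * V / 100
phi = 1 + 0.31 * 193 / 100
phi = 1 + 0.5983
phi = 1.598

1.598


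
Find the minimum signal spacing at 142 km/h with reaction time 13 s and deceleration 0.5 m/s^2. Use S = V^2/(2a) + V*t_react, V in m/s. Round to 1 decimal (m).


V = 142 / 3.6 = 39.4444 m/s
Braking distance = 39.4444^2 / (2*0.5) = 1555.8642 m
Sighting distance = 39.4444 * 13 = 512.7778 m
S = 1555.8642 + 512.7778 = 2068.6 m

2068.6


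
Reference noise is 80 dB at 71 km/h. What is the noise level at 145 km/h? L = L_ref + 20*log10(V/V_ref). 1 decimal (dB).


V/V_ref = 145 / 71 = 2.042254
log10(2.042254) = 0.31011
20 * 0.31011 = 6.2022
L = 80 + 6.2022 = 86.2 dB

86.2


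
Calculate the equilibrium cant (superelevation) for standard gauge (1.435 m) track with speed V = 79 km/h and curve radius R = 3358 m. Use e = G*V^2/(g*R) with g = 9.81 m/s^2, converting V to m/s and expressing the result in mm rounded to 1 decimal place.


Convert speed: V = 79 / 3.6 = 21.9444 m/s
Apply formula: e = 1.435 * 21.9444^2 / (9.81 * 3358)
e = 1.435 * 481.5586 / 32941.98
e = 0.020977 m = 21.0 mm

21.0


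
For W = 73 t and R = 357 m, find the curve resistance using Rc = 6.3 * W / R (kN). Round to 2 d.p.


Rc = 6.3 * W / R
Rc = 6.3 * 73 / 357
Rc = 459.9 / 357
Rc = 1.29 kN

1.29


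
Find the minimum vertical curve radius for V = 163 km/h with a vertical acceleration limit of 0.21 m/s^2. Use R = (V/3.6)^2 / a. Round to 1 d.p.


Convert speed: V = 163 / 3.6 = 45.2778 m/s
V^2 = 2050.0772 m^2/s^2
R_v = 2050.0772 / 0.21
R_v = 9762.3 m

9762.3


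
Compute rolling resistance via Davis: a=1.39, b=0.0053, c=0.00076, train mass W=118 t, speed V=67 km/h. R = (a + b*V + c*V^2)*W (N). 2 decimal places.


b*V = 0.0053 * 67 = 0.3551
c*V^2 = 0.00076 * 4489 = 3.41164
R_per_t = 1.39 + 0.3551 + 3.41164 = 5.15674 N/t
R_total = 5.15674 * 118 = 608.50 N

608.50


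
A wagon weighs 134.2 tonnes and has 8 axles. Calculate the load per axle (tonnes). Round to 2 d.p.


Load per axle = total weight / number of axles
Load = 134.2 / 8
Load = 16.78 tonnes

16.78


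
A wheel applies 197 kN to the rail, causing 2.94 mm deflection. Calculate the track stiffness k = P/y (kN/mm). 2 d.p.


Track stiffness k = P / y
k = 197 / 2.94
k = 67.01 kN/mm

67.01


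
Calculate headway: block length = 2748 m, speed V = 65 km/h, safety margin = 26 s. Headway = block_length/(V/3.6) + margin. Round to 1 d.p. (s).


V = 65 / 3.6 = 18.0556 m/s
Block traversal time = 2748 / 18.0556 = 152.1969 s
Headway = 152.1969 + 26
Headway = 178.2 s

178.2


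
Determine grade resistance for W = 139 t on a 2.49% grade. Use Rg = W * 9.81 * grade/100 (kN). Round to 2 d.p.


Rg = W * 9.81 * grade / 100
Rg = 139 * 9.81 * 2.49 / 100
Rg = 1363.59 * 0.0249
Rg = 33.95 kN

33.95


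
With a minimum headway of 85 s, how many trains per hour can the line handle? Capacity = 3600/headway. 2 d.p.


Capacity = 3600 / headway
Capacity = 3600 / 85
Capacity = 42.35 trains/hour

42.35


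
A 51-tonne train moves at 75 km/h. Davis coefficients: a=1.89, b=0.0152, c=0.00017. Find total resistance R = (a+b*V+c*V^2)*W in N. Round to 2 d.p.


b*V = 0.0152 * 75 = 1.14
c*V^2 = 0.00017 * 5625 = 0.95625
R_per_t = 1.89 + 1.14 + 0.95625 = 3.98625 N/t
R_total = 3.98625 * 51 = 203.30 N

203.30


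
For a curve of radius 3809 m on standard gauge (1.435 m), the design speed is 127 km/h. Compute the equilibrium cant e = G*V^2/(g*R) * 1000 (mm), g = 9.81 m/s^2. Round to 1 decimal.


Convert speed: V = 127 / 3.6 = 35.2778 m/s
Apply formula: e = 1.435 * 35.2778^2 / (9.81 * 3809)
e = 1.435 * 1244.5216 / 37366.29
e = 0.047794 m = 47.8 mm

47.8


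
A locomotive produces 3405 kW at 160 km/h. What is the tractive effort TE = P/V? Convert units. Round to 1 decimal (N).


Convert: P = 3405 kW = 3405000 W
V = 160 / 3.6 = 44.4444 m/s
TE = 3405000 / 44.4444
TE = 76612.5 N

76612.5


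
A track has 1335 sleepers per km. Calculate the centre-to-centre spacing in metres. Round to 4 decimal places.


Spacing = 1000 m / number of sleepers
Spacing = 1000 / 1335
Spacing = 0.7491 m

0.7491


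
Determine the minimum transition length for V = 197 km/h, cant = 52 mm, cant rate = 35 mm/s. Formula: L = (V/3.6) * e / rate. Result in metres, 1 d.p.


Convert speed: V = 197 / 3.6 = 54.7222 m/s
L = 54.7222 * 52 / 35
L = 2845.5556 / 35
L = 81.3 m

81.3


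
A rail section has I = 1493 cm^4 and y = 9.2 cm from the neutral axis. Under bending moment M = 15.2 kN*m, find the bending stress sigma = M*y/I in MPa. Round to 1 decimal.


Convert units:
M = 15.2 kN*m = 15200000 N*mm
y = 9.2 cm = 92 mm
I = 1493 cm^4 = 14930000 mm^4
sigma = 15200000 * 92 / 14930000
sigma = 93.7 MPa

93.7


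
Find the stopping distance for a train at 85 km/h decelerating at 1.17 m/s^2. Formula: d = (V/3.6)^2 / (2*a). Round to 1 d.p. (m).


Convert speed: V = 85 / 3.6 = 23.6111 m/s
V^2 = 557.4846
d = 557.4846 / (2 * 1.17)
d = 557.4846 / 2.34
d = 238.2 m

238.2


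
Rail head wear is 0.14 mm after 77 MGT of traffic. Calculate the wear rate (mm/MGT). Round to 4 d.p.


Wear rate = total wear / cumulative tonnage
Rate = 0.14 / 77
Rate = 0.0018 mm/MGT

0.0018


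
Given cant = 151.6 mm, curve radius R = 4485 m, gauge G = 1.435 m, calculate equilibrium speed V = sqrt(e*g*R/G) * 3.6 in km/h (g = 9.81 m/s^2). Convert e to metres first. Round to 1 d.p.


Convert cant: e = 151.6 mm = 0.1516 m
V_ms = sqrt(0.1516 * 9.81 * 4485 / 1.435)
V_ms = sqrt(4648.135233) = 68.1772 m/s
V = 68.1772 * 3.6 = 245.4 km/h

245.4


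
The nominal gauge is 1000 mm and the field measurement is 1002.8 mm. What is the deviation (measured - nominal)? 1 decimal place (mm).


Deviation = measured - nominal
Deviation = 1002.8 - 1000
Deviation = 2.8 mm

2.8


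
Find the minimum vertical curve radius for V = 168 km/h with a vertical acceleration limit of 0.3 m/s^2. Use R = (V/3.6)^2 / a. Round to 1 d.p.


Convert speed: V = 168 / 3.6 = 46.6667 m/s
V^2 = 2177.7778 m^2/s^2
R_v = 2177.7778 / 0.3
R_v = 7259.3 m

7259.3


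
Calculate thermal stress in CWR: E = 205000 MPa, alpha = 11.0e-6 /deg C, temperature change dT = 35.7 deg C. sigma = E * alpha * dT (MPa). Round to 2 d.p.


sigma = E * alpha * dT
sigma = 205000 * 11.0e-6 * 35.7
sigma = 2.255 * 35.7
sigma = 80.50 MPa

80.50


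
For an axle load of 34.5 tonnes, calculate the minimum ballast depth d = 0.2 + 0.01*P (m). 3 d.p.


d = 0.2 + 0.01 * 34.5
d = 0.2 + 0.345
d = 0.545 m

0.545


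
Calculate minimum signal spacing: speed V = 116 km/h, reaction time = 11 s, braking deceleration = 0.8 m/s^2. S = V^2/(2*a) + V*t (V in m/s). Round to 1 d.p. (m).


V = 116 / 3.6 = 32.2222 m/s
Braking distance = 32.2222^2 / (2*0.8) = 648.9198 m
Sighting distance = 32.2222 * 11 = 354.4444 m
S = 648.9198 + 354.4444 = 1003.4 m

1003.4


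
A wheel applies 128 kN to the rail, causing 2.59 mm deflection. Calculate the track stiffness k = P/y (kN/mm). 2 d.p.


Track stiffness k = P / y
k = 128 / 2.59
k = 49.42 kN/mm

49.42


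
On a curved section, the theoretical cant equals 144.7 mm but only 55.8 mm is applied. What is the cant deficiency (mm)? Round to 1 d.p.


Cant deficiency = equilibrium cant - actual cant
CD = 144.7 - 55.8
CD = 88.9 mm

88.9


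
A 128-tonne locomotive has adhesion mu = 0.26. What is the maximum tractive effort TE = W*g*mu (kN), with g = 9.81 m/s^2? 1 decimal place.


TE_max = W * g * mu
TE_max = 128 * 9.81 * 0.26
TE_max = 1255.68 * 0.26
TE_max = 326.5 kN

326.5


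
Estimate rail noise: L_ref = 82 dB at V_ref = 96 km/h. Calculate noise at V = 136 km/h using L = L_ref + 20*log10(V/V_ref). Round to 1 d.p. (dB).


V/V_ref = 136 / 96 = 1.416667
log10(1.416667) = 0.151268
20 * 0.151268 = 3.0254
L = 82 + 3.0254 = 85.0 dB

85.0


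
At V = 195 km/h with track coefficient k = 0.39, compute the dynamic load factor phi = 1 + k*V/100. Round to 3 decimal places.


phi = 1 + k * V / 100
phi = 1 + 0.39 * 195 / 100
phi = 1 + 0.7605
phi = 1.761

1.761


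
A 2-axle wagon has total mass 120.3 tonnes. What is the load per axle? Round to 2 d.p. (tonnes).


Load per axle = total weight / number of axles
Load = 120.3 / 2
Load = 60.15 tonnes

60.15


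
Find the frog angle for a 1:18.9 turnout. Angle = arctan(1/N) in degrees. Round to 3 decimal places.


1/N = 1/18.9 = 0.05291
angle = arctan(0.05291) = 0.052861 rad
angle = 0.052861 * 180/pi = 3.029 degrees

3.029


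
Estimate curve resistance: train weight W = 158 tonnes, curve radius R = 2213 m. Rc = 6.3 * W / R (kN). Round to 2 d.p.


Rc = 6.3 * W / R
Rc = 6.3 * 158 / 2213
Rc = 995.4 / 2213
Rc = 0.45 kN

0.45


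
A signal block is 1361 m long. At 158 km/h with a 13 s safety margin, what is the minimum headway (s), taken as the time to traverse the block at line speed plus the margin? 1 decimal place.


V = 158 / 3.6 = 43.8889 m/s
Block traversal time = 1361 / 43.8889 = 31.0101 s
Headway = 31.0101 + 13
Headway = 44.0 s

44.0


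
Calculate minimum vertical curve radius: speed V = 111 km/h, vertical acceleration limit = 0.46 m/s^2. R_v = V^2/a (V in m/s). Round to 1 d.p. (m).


Convert speed: V = 111 / 3.6 = 30.8333 m/s
V^2 = 950.6944 m^2/s^2
R_v = 950.6944 / 0.46
R_v = 2066.7 m

2066.7


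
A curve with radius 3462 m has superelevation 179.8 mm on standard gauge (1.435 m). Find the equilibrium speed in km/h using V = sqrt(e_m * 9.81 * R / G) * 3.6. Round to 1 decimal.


Convert cant: e = 179.8 mm = 0.1798 m
V_ms = sqrt(0.1798 * 9.81 * 3462 / 1.435)
V_ms = sqrt(4255.335997) = 65.2329 m/s
V = 65.2329 * 3.6 = 234.8 km/h

234.8


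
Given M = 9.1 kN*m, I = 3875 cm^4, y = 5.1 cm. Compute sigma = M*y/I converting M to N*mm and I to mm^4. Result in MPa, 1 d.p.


Convert units:
M = 9.1 kN*m = 9100000 N*mm
y = 5.1 cm = 51 mm
I = 3875 cm^4 = 38750000 mm^4
sigma = 9100000 * 51 / 38750000
sigma = 12.0 MPa

12.0


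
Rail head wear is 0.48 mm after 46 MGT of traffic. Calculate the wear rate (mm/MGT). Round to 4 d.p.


Wear rate = total wear / cumulative tonnage
Rate = 0.48 / 46
Rate = 0.0104 mm/MGT

0.0104


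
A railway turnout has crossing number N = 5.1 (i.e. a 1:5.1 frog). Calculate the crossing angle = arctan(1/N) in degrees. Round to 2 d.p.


1/N = 1/5.1 = 0.196078
angle = arctan(0.196078) = 0.193622 rad
angle = 0.193622 * 180/pi = 11.09 degrees

11.09


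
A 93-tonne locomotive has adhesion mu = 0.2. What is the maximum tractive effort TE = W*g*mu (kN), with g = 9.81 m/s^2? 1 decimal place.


TE_max = W * g * mu
TE_max = 93 * 9.81 * 0.2
TE_max = 912.33 * 0.2
TE_max = 182.5 kN

182.5


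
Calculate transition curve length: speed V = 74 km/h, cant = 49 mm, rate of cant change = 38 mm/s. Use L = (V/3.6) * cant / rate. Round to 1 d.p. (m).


Convert speed: V = 74 / 3.6 = 20.5556 m/s
L = 20.5556 * 49 / 38
L = 1007.2222 / 38
L = 26.5 m

26.5


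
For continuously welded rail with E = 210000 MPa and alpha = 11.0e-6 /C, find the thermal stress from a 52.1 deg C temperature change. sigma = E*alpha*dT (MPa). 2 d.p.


sigma = E * alpha * dT
sigma = 210000 * 11.0e-6 * 52.1
sigma = 2.31 * 52.1
sigma = 120.35 MPa

120.35


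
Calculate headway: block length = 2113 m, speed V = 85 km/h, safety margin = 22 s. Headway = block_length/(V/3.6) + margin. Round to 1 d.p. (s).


V = 85 / 3.6 = 23.6111 m/s
Block traversal time = 2113 / 23.6111 = 89.4918 s
Headway = 89.4918 + 22
Headway = 111.5 s

111.5


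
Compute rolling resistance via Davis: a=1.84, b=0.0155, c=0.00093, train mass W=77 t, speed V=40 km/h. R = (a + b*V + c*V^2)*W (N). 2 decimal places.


b*V = 0.0155 * 40 = 0.62
c*V^2 = 0.00093 * 1600 = 1.488
R_per_t = 1.84 + 0.62 + 1.488 = 3.948 N/t
R_total = 3.948 * 77 = 304.00 N

304.00


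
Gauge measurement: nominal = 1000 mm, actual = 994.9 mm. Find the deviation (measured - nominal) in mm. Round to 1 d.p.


Deviation = measured - nominal
Deviation = 994.9 - 1000
Deviation = -5.1 mm

-5.1


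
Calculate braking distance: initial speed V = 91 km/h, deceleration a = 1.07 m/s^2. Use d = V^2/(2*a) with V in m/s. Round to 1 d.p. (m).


Convert speed: V = 91 / 3.6 = 25.2778 m/s
V^2 = 638.966
d = 638.966 / (2 * 1.07)
d = 638.966 / 2.14
d = 298.6 m

298.6


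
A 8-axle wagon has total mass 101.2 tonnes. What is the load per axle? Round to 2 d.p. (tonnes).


Load per axle = total weight / number of axles
Load = 101.2 / 8
Load = 12.65 tonnes

12.65


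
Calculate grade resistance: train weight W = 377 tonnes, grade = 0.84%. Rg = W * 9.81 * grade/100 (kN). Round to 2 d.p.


Rg = W * 9.81 * grade / 100
Rg = 377 * 9.81 * 0.84 / 100
Rg = 3698.37 * 0.0084
Rg = 31.07 kN

31.07


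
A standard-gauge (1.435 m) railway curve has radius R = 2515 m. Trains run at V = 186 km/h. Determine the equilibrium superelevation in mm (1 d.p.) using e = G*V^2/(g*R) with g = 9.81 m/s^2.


Convert speed: V = 186 / 3.6 = 51.6667 m/s
Apply formula: e = 1.435 * 51.6667^2 / (9.81 * 2515)
e = 1.435 * 2669.4444 / 24672.15
e = 0.155262 m = 155.3 mm

155.3


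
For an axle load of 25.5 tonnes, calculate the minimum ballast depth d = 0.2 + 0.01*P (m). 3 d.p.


d = 0.2 + 0.01 * 25.5
d = 0.2 + 0.255
d = 0.455 m

0.455


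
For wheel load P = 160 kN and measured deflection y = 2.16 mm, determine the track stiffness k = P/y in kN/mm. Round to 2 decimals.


Track stiffness k = P / y
k = 160 / 2.16
k = 74.07 kN/mm

74.07


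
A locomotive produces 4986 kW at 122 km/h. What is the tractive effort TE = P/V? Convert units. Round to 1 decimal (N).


Convert: P = 4986 kW = 4986000 W
V = 122 / 3.6 = 33.8889 m/s
TE = 4986000 / 33.8889
TE = 147127.9 N

147127.9


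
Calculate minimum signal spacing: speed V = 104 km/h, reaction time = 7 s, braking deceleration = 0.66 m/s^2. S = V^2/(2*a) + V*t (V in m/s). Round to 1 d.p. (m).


V = 104 / 3.6 = 28.8889 m/s
Braking distance = 28.8889^2 / (2*0.66) = 632.2484 m
Sighting distance = 28.8889 * 7 = 202.2222 m
S = 632.2484 + 202.2222 = 834.5 m

834.5


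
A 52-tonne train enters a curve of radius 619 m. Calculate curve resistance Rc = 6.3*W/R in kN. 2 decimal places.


Rc = 6.3 * W / R
Rc = 6.3 * 52 / 619
Rc = 327.6 / 619
Rc = 0.53 kN

0.53


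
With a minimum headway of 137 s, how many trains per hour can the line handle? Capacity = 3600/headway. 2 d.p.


Capacity = 3600 / headway
Capacity = 3600 / 137
Capacity = 26.28 trains/hour

26.28


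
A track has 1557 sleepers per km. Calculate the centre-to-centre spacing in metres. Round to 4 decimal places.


Spacing = 1000 m / number of sleepers
Spacing = 1000 / 1557
Spacing = 0.6423 m

0.6423


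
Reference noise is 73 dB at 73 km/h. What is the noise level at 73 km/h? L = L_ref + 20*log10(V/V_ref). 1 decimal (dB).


V/V_ref = 73 / 73 = 1.0
log10(1.0) = 0.0
20 * 0.0 = 0.0
L = 73 + 0.0 = 73.0 dB

73.0


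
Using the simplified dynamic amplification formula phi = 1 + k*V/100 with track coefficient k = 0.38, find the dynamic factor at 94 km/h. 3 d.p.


phi = 1 + k * V / 100
phi = 1 + 0.38 * 94 / 100
phi = 1 + 0.3572
phi = 1.357

1.357


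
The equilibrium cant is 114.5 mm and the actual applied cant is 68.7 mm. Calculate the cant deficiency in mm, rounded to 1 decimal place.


Cant deficiency = equilibrium cant - actual cant
CD = 114.5 - 68.7
CD = 45.8 mm

45.8


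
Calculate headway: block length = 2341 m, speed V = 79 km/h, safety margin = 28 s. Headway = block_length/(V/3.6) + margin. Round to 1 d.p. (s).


V = 79 / 3.6 = 21.9444 m/s
Block traversal time = 2341 / 21.9444 = 106.6785 s
Headway = 106.6785 + 28
Headway = 134.7 s

134.7


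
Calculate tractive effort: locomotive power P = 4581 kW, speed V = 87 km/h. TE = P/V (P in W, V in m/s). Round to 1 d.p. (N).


Convert: P = 4581 kW = 4581000 W
V = 87 / 3.6 = 24.1667 m/s
TE = 4581000 / 24.1667
TE = 189558.6 N

189558.6


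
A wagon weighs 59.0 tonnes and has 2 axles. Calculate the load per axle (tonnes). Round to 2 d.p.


Load per axle = total weight / number of axles
Load = 59.0 / 2
Load = 29.50 tonnes

29.50


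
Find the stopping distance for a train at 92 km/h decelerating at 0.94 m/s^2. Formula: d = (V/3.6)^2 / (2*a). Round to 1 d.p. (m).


Convert speed: V = 92 / 3.6 = 25.5556 m/s
V^2 = 653.0864
d = 653.0864 / (2 * 0.94)
d = 653.0864 / 1.88
d = 347.4 m

347.4


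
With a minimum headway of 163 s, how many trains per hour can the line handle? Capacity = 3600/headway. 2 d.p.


Capacity = 3600 / headway
Capacity = 3600 / 163
Capacity = 22.09 trains/hour

22.09


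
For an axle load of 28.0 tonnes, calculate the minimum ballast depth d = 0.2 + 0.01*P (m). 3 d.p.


d = 0.2 + 0.01 * 28.0
d = 0.2 + 0.28
d = 0.480 m

0.480


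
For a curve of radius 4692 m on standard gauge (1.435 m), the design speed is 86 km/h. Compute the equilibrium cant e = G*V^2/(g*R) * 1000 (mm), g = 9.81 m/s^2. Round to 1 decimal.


Convert speed: V = 86 / 3.6 = 23.8889 m/s
Apply formula: e = 1.435 * 23.8889^2 / (9.81 * 4692)
e = 1.435 * 570.679 / 46028.52
e = 0.017792 m = 17.8 mm

17.8


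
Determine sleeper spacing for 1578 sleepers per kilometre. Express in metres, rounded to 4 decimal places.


Spacing = 1000 m / number of sleepers
Spacing = 1000 / 1578
Spacing = 0.6337 m

0.6337


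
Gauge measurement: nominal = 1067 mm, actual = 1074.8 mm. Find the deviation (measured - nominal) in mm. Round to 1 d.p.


Deviation = measured - nominal
Deviation = 1074.8 - 1067
Deviation = 7.8 mm

7.8


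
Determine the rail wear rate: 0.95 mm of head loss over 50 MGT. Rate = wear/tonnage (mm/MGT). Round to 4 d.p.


Wear rate = total wear / cumulative tonnage
Rate = 0.95 / 50
Rate = 0.0190 mm/MGT

0.0190


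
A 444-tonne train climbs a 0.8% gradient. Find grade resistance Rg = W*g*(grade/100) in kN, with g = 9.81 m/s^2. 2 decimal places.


Rg = W * 9.81 * grade / 100
Rg = 444 * 9.81 * 0.8 / 100
Rg = 4355.64 * 0.008
Rg = 34.85 kN

34.85


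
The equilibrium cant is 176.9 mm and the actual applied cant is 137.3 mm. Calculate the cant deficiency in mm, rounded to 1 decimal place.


Cant deficiency = equilibrium cant - actual cant
CD = 176.9 - 137.3
CD = 39.6 mm

39.6


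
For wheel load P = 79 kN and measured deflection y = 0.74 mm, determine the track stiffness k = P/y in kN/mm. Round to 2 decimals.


Track stiffness k = P / y
k = 79 / 0.74
k = 106.76 kN/mm

106.76


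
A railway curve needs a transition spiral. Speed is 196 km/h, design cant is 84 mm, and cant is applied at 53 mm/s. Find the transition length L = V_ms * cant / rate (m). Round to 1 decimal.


Convert speed: V = 196 / 3.6 = 54.4444 m/s
L = 54.4444 * 84 / 53
L = 4573.3333 / 53
L = 86.3 m

86.3


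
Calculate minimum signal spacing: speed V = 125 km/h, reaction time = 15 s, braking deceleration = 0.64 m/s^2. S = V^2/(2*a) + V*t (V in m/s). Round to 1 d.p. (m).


V = 125 / 3.6 = 34.7222 m/s
Braking distance = 34.7222^2 / (2*0.64) = 941.9006 m
Sighting distance = 34.7222 * 15 = 520.8333 m
S = 941.9006 + 520.8333 = 1462.7 m

1462.7


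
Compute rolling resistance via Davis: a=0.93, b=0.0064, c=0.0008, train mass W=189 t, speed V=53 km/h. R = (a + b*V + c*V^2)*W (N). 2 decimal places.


b*V = 0.0064 * 53 = 0.3392
c*V^2 = 0.0008 * 2809 = 2.2472
R_per_t = 0.93 + 0.3392 + 2.2472 = 3.5164 N/t
R_total = 3.5164 * 189 = 664.60 N

664.60


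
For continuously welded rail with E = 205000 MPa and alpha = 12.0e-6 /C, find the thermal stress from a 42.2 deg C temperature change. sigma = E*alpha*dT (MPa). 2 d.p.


sigma = E * alpha * dT
sigma = 205000 * 12.0e-6 * 42.2
sigma = 2.46 * 42.2
sigma = 103.81 MPa

103.81


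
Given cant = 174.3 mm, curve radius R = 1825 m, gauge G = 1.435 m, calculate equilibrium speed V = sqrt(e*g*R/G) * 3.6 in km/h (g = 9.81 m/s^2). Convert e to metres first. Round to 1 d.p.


Convert cant: e = 174.3 mm = 0.1743 m
V_ms = sqrt(0.1743 * 9.81 * 1825 / 1.435)
V_ms = sqrt(2174.589878) = 46.6325 m/s
V = 46.6325 * 3.6 = 167.9 km/h

167.9


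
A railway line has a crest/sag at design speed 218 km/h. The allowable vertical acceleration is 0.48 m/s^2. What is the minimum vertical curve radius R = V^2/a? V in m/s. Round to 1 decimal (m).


Convert speed: V = 218 / 3.6 = 60.5556 m/s
V^2 = 3666.9753 m^2/s^2
R_v = 3666.9753 / 0.48
R_v = 7639.5 m

7639.5


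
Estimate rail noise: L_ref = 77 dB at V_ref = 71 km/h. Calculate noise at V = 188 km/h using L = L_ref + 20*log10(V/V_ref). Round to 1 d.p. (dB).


V/V_ref = 188 / 71 = 2.647887
log10(2.647887) = 0.4229
20 * 0.4229 = 8.458
L = 77 + 8.458 = 85.5 dB

85.5


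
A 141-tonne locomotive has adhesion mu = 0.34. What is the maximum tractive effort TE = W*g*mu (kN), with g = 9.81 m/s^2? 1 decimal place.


TE_max = W * g * mu
TE_max = 141 * 9.81 * 0.34
TE_max = 1383.21 * 0.34
TE_max = 470.3 kN

470.3


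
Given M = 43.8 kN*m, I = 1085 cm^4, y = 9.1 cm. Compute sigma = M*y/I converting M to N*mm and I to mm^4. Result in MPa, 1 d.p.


Convert units:
M = 43.8 kN*m = 43800000 N*mm
y = 9.1 cm = 91 mm
I = 1085 cm^4 = 10850000 mm^4
sigma = 43800000 * 91 / 10850000
sigma = 367.4 MPa

367.4


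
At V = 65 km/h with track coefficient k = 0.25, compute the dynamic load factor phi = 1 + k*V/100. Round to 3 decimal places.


phi = 1 + k * V / 100
phi = 1 + 0.25 * 65 / 100
phi = 1 + 0.1625
phi = 1.163

1.163


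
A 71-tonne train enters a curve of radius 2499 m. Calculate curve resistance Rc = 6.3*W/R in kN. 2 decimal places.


Rc = 6.3 * W / R
Rc = 6.3 * 71 / 2499
Rc = 447.3 / 2499
Rc = 0.18 kN

0.18


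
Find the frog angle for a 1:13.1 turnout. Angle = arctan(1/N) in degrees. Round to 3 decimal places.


1/N = 1/13.1 = 0.076336
angle = arctan(0.076336) = 0.076188 rad
angle = 0.076188 * 180/pi = 4.365 degrees

4.365


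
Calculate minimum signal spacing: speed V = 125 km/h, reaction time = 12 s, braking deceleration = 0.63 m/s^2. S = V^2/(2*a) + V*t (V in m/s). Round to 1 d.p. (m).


V = 125 / 3.6 = 34.7222 m/s
Braking distance = 34.7222^2 / (2*0.63) = 956.8514 m
Sighting distance = 34.7222 * 12 = 416.6667 m
S = 956.8514 + 416.6667 = 1373.5 m

1373.5


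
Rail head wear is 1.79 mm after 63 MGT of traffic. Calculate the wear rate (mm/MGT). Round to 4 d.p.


Wear rate = total wear / cumulative tonnage
Rate = 1.79 / 63
Rate = 0.0284 mm/MGT

0.0284
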